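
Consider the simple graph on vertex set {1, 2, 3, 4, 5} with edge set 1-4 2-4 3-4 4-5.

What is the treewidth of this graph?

A width-1 tree decomposition is:
Bags: B1 = {1, 4}  B2 = {3, 4}  B3 = {4, 5}  B4 = {2, 4}
Tree: B1–B2, B1–B3, B2–B4
Each bag holds 2 vertices, so the decomposition has width 1, which upper-bounds the treewidth. Any graph with an edge has treewidth ≥ 1, and G has the edge 4–1. Combining the bounds, tw(G) = 1.

1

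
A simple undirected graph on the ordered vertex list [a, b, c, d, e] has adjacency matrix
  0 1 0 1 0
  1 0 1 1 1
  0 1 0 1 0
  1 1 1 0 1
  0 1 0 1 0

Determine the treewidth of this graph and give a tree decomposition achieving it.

Treewidth 2.
One optimal decomposition is:
Bags: B1 = {b, d, e}  B2 = {a, b, d}  B3 = {b, c, d}
Tree: B1–B2, B1–B3

Each bag holds 3 vertices, so the decomposition has width 2, which upper-bounds the treewidth. On the other hand G contains the 3-clique {b, d, e}. A clique must lie in a single bag of any decomposition, so no decomposition can have width below 2. Hence tw(G) = 2 exactly.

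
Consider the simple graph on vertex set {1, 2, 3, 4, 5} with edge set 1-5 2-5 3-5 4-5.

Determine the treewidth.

A width-1 tree decomposition is:
Bags: B1 = {4, 5}  B2 = {2, 5}  B3 = {3, 5}  B4 = {1, 5}
Tree: B1–B2, B2–B3, B2–B4
Each bag holds 2 vertices, so the decomposition has width 1, which upper-bounds the treewidth. Any graph with an edge has treewidth ≥ 1, and G has the edge 4–5. The upper and lower bounds meet at 1, so that is the treewidth.

1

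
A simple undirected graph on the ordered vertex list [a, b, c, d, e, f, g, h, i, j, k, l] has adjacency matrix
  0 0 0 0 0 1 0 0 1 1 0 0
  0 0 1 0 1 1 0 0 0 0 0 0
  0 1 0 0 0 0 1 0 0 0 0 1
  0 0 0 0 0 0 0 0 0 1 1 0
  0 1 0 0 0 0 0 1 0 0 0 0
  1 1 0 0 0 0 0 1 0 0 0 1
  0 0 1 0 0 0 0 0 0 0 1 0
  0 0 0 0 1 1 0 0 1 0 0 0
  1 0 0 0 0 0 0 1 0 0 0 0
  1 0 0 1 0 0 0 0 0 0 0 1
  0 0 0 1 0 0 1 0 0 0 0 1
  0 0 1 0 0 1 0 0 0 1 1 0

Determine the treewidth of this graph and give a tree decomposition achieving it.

Treewidth 3.
Bags: B1 = {c, d, g, k}  B2 = {c, d, k, l}  B3 = {c, d, j, l}  B4 = {b, c, j, l}  B5 = {b, f, j, l}  B6 = {a, b, f, j}  B7 = {a, b, e, f}  B8 = {a, e, f, h}  B9 = {a, e, h, i}
Tree: B1–B2, B2–B3, B3–B4, B4–B5, B5–B6, B6–B7, B7–B8, B8–B9

Each bag holds 4 vertices, so the decomposition has width 3, which upper-bounds the treewidth. For the lower bound: the 4 vertex sets {d,g,k}, {c}, {l}, {a,b,f,j} are disjoint, each induces a connected subgraph, and every pair is joined by at least one edge of G. Contracting each set to a single vertex therefore yields K_{4} as a minor, and since treewidth is minor-monotone, tw(G) ≥ tw(K_{4}) = 3. Combining the bounds, tw(G) = 3.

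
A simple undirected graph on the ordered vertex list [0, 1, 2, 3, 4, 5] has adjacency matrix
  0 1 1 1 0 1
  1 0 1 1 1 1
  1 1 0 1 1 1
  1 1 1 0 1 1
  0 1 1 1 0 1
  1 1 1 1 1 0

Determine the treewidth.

A width-4 tree decomposition is:
Bags: B1 = {1, 2, 3, 4, 5}  B2 = {0, 1, 2, 3, 5}
Tree: B1–B2
Each bag holds 5 vertices, so the decomposition has width 4, which upper-bounds the treewidth. Conversely, {0, 1, 2, 3, 5} is a clique of size 5, and the vertices of any clique must share a bag in every tree decomposition; so some bag has ≥ 5 vertices and tw(G) ≥ 4. Combining the bounds, tw(G) = 4.

4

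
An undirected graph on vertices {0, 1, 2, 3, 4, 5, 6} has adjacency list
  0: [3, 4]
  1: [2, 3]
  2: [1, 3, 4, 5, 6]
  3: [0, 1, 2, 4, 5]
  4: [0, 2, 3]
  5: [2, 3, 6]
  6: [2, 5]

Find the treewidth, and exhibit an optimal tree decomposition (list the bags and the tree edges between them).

Treewidth 2.
One optimal decomposition is:
Bags: B1 = {2, 3, 5}  B2 = {2, 3, 4}  B3 = {0, 3, 4}  B4 = {2, 5, 6}  B5 = {1, 2, 3}
Tree: B1–B2, B2–B3, B1–B4, B2–B5

Each bag holds 3 vertices, so the decomposition has width 2, which upper-bounds the treewidth. On the other hand G contains the 3-clique {0, 3, 4}. A clique must lie in a single bag of any decomposition, so no decomposition can have width below 2. Therefore the treewidth is 2.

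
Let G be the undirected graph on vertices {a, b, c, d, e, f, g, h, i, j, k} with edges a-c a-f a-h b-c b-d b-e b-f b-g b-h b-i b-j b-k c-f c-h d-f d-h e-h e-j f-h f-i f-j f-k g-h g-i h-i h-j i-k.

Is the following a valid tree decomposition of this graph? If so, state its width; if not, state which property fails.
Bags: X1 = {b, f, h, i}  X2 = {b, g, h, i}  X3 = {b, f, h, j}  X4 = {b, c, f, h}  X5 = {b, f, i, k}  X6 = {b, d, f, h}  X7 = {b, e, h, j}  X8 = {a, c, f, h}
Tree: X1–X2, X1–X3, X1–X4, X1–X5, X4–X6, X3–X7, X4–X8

Checking the three conditions: (i) the bags cover all of {a, b, c, d, e, f, g, h, i, j, k}; (ii) for each edge, some bag contains both endpoints; (iii) the bags containing any fixed vertex form a subtree. All hold, so the decomposition is valid with width 4 − 1 = 3.

Yes; width 3.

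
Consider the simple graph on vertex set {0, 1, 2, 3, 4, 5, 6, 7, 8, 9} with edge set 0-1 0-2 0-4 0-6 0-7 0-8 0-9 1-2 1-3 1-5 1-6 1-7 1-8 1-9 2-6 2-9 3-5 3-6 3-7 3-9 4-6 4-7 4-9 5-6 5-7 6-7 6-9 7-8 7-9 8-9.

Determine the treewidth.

4

A width-4 tree decomposition is:
Bags: B1 = {1, 3, 6, 7, 9}  B2 = {0, 1, 6, 7, 9}  B3 = {1, 3, 5, 6, 7}  B4 = {0, 4, 6, 7, 9}  B5 = {0, 1, 7, 8, 9}  B6 = {0, 1, 2, 6, 9}
Tree: B1–B2, B1–B3, B2–B4, B2–B5, B2–B6
Each bag holds 5 vertices, so the decomposition has width 4, which upper-bounds the treewidth. Conversely, {0, 1, 7, 8, 9} is a clique of size 5, and the vertices of any clique must share a bag in every tree decomposition; so some bag has ≥ 5 vertices and tw(G) ≥ 4. Combining the bounds, tw(G) = 4.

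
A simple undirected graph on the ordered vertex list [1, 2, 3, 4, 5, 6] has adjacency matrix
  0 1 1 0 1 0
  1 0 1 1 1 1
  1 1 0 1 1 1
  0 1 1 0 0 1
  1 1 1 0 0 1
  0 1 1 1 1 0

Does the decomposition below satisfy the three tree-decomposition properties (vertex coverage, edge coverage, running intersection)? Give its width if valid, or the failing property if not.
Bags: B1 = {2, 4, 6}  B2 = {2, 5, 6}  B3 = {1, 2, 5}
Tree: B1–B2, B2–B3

A tree decomposition must satisfy three properties: every vertex lies in some bag; for every edge, both endpoints lie together in some bag; and for every vertex, the bags containing it form a connected subtree. Here vertex 3 appears in no bag, so the decomposition is invalid.

No — vertex 3 appears in no bag.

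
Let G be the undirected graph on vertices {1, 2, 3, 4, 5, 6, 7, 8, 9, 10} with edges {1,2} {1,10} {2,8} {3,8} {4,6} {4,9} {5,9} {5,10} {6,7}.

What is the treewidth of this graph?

1

A width-1 tree decomposition is:
Bags: B1 = {3, 8}  B2 = {2, 8}  B3 = {1, 2}  B4 = {1, 10}  B5 = {5, 10}  B6 = {5, 9}  B7 = {4, 9}  B8 = {4, 6}  B9 = {6, 7}
Tree: B1–B2, B2–B3, B3–B4, B4–B5, B5–B6, B6–B7, B7–B8, B8–B9
The largest bag has 2 vertices, giving width 1; this decomposition certifies tw(G) ≤ 1. Any graph with an edge has treewidth ≥ 1, and G has the edge 3–8. The upper and lower bounds meet at 1, so that is the treewidth.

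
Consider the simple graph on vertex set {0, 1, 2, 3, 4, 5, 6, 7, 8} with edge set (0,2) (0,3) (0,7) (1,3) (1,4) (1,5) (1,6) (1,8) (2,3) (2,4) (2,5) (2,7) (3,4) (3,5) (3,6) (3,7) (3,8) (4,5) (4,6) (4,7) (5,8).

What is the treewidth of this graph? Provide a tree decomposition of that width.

Each bag holds 4 vertices, so the decomposition has width 3, which upper-bounds the treewidth. Conversely, {0, 2, 3, 7} is a clique of size 4, and the vertices of any clique must share a bag in every tree decomposition; so some bag has ≥ 4 vertices and tw(G) ≥ 3. The upper and lower bounds meet at 3, so that is the treewidth.

Treewidth 3.
One such decomposition:
Bags: B1 = {1, 3, 4, 5}  B2 = {2, 3, 4, 5}  B3 = {2, 3, 4, 7}  B4 = {0, 2, 3, 7}  B5 = {1, 3, 4, 6}  B6 = {1, 3, 5, 8}
Tree: B1–B2, B2–B3, B3–B4, B1–B5, B1–B6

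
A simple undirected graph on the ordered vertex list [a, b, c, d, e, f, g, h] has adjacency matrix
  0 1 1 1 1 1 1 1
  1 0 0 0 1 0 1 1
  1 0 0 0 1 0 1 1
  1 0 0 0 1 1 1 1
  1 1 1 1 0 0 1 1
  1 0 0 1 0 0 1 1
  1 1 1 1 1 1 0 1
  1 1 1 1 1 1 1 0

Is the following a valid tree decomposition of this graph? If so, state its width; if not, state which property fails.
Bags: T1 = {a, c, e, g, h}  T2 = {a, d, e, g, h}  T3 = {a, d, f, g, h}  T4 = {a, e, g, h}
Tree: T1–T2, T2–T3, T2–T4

A tree decomposition must satisfy three properties: every vertex lies in some bag; for every edge, both endpoints lie together in some bag; and for every vertex, the bags containing it form a connected subtree. Here vertex b appears in no bag, so the decomposition is invalid.

No — vertex b appears in no bag.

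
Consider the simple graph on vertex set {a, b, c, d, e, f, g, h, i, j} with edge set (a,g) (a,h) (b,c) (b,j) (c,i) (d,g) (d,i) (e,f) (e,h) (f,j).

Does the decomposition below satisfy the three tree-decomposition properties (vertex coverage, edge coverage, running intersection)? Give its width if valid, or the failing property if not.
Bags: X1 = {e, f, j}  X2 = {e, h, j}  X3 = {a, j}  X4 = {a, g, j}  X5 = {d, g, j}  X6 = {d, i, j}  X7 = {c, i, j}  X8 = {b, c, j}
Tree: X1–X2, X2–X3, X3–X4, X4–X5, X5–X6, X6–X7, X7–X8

A tree decomposition must satisfy three properties: every vertex lies in some bag; for every edge, both endpoints lie together in some bag; and for every vertex, the bags containing it form a connected subtree. Here edge (h,a) lies in no bag, so the decomposition is invalid.

No — edge (h,a) lies in no bag.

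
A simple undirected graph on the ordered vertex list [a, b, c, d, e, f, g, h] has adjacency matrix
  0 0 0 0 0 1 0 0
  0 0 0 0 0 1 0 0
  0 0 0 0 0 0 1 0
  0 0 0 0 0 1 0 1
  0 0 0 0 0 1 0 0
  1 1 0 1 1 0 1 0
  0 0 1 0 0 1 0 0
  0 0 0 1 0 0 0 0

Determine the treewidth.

A width-1 tree decomposition is:
Bags: B1 = {d, h}  B2 = {d, f}  B3 = {f, g}  B4 = {c, g}  B5 = {e, f}  B6 = {a, f}  B7 = {b, f}
Tree: B1–B2, B2–B3, B3–B4, B3–B5, B3–B6, B2–B7
The largest bag has 2 vertices, giving width 1; this decomposition certifies tw(G) ≤ 1. Since G has at least one edge (e.g. d–h), it is not an edgeless graph, so tw(G) ≥ 1. Hence tw(G) = 1 exactly.

1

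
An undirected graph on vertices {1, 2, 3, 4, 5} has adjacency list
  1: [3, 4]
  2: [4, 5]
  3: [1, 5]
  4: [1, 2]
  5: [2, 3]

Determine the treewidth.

2

A width-2 tree decomposition is:
Bags: B1 = {2, 3, 5}  B2 = {1, 2, 3}  B3 = {1, 2, 4}
Tree: B1–B2, B2–B3
Every bag has size at most 3, so the width is 3 − 1 = 2 and tw(G) ≤ 2. For the lower bound, G contains the cycle 2–5–3–1–4–2, so G is not a forest; only forests have treewidth ≤ 1, hence tw(G) ≥ 2. Combining the bounds, tw(G) = 2.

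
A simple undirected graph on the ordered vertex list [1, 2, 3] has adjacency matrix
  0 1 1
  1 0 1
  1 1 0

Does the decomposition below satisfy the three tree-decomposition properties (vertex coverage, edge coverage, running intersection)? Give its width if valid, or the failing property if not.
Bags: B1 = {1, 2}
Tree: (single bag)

A tree decomposition must satisfy three properties: every vertex lies in some bag; for every edge, both endpoints lie together in some bag; and for every vertex, the bags containing it form a connected subtree. Here vertex 3 appears in no bag, so the decomposition is invalid.

No — vertex 3 appears in no bag.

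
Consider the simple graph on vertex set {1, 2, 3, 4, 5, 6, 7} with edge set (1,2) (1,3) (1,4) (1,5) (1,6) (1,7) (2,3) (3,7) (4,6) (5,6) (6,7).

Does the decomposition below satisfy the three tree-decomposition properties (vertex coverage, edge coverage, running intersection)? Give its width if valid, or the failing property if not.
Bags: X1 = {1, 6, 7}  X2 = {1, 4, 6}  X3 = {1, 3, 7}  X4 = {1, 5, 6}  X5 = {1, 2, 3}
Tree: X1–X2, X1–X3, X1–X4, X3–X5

Yes; width 2.

Every vertex of G appears in some bag (union = {1, 2, 3, 4, 5, 6, 7}); every edge is covered by a bag; and for each vertex v the set of bags containing v is connected in the bag tree. The decomposition is therefore valid. The largest bag has 3 vertices, so the width is 2.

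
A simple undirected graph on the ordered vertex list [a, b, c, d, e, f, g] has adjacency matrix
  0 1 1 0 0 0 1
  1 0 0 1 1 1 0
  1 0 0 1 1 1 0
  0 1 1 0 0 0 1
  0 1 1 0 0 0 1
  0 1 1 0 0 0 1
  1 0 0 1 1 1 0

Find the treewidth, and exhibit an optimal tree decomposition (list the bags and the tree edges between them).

The largest bag has 4 vertices, giving width 3; this decomposition certifies tw(G) ≤ 3. For the lower bound: the 4 vertex sets {a,b}, {e,g}, {c}, {f} are disjoint, each induces a connected subgraph, and every pair is joined by at least one edge of G. Contracting each set to a single vertex therefore yields K_{4} as a minor, and since treewidth is minor-monotone, tw(G) ≥ tw(K_{4}) = 3. Hence tw(G) = 3 exactly.

Treewidth 3.
One such decomposition:
Bags: B1 = {a, b, c, g}  B2 = {b, c, e, g}  B3 = {b, c, f, g}  B4 = {b, c, d, g}
Tree: B1–B2, B2–B3, B3–B4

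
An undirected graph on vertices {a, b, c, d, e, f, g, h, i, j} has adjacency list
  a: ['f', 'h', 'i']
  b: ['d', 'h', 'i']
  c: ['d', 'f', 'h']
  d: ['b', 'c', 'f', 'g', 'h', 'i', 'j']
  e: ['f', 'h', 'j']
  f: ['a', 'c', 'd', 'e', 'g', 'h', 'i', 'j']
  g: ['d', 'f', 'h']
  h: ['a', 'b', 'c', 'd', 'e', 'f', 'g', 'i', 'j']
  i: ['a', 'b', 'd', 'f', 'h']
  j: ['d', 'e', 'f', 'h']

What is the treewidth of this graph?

3

A width-3 tree decomposition is:
Bags: B1 = {d, f, h, i}  B2 = {a, f, h, i}  B3 = {d, f, g, h}  B4 = {b, d, h, i}  B5 = {d, f, h, j}  B6 = {c, d, f, h}  B7 = {e, f, h, j}
Tree: B1–B2, B1–B3, B1–B4, B3–B5, B1–B6, B5–B7
Each bag holds 4 vertices, so the decomposition has width 3, which upper-bounds the treewidth. On the other hand G contains the 4-clique {d, f, g, h}. A clique must lie in a single bag of any decomposition, so no decomposition can have width below 3. Combining the bounds, tw(G) = 3.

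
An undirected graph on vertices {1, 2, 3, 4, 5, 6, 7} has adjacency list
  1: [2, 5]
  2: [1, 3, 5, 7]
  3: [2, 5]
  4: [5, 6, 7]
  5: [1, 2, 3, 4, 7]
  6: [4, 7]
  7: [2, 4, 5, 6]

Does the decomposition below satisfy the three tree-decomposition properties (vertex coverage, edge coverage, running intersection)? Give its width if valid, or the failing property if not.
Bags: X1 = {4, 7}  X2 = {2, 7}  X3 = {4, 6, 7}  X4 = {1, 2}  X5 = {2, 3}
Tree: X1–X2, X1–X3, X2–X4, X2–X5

No — vertex 5 appears in no bag.

A tree decomposition must satisfy three properties: every vertex lies in some bag; for every edge, both endpoints lie together in some bag; and for every vertex, the bags containing it form a connected subtree. Here vertex 5 appears in no bag, so the decomposition is invalid.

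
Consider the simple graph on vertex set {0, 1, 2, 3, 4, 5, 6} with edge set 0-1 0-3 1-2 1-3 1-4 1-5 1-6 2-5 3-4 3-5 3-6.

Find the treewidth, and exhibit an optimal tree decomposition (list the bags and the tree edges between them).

Every bag has size at most 3, so the width is 3 − 1 = 2 and tw(G) ≤ 2. On the other hand G contains the 3-clique {1, 2, 5}. A clique must lie in a single bag of any decomposition, so no decomposition can have width below 2. Therefore the treewidth is 2.

Treewidth 2.
One optimal decomposition is:
Bags: B1 = {1, 3, 4}  B2 = {0, 1, 3}  B3 = {1, 3, 5}  B4 = {1, 3, 6}  B5 = {1, 2, 5}
Tree: B1–B2, B2–B3, B1–B4, B3–B5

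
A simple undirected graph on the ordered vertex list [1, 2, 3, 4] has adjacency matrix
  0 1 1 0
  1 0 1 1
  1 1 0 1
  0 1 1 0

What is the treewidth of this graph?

2

A width-2 tree decomposition is:
Bags: B1 = {1, 2, 3}  B2 = {2, 3, 4}
Tree: B1–B2
Each bag holds 3 vertices, so the decomposition has width 2, which upper-bounds the treewidth. On the other hand G contains the 3-clique {1, 2, 3}. A clique must lie in a single bag of any decomposition, so no decomposition can have width below 2. The upper and lower bounds meet at 2, so that is the treewidth.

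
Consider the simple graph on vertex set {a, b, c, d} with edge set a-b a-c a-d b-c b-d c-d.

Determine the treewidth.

A width-3 tree decomposition is:
Bags: B1 = {a, b, c, d}
Tree: (single bag)
A single bag containing all 4 vertices is trivially a valid decomposition of width 3. On the other hand G contains the 4-clique {a, b, c, d}. A clique must lie in a single bag of any decomposition, so no decomposition can have width below 3. Hence tw(G) = 3 exactly.

3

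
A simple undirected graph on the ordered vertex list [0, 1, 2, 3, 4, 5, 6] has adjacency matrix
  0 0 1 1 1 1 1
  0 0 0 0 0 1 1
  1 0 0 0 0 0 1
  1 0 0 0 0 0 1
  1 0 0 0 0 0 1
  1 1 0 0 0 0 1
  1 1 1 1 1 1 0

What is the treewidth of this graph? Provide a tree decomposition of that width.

Every bag has size at most 3, so the width is 3 − 1 = 2 and tw(G) ≤ 2. Conversely, {0, 2, 6} is a clique of size 3, and the vertices of any clique must share a bag in every tree decomposition; so some bag has ≥ 3 vertices and tw(G) ≥ 2. Combining the bounds, tw(G) = 2.

Treewidth 2.
Bags: B1 = {0, 5, 6}  B2 = {0, 4, 6}  B3 = {0, 3, 6}  B4 = {0, 2, 6}  B5 = {1, 5, 6}
Tree: B1–B2, B1–B3, B3–B4, B1–B5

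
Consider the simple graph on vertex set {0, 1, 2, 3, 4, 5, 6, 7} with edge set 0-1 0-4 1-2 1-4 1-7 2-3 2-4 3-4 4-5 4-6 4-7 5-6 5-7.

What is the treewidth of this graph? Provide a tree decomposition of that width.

Every bag has size at most 3, so the width is 3 − 1 = 2 and tw(G) ≤ 2. For the lower bound, the 3 vertices {0, 1, 4} are pairwise adjacent, and any tree decomposition puts a clique entirely inside one bag — forcing width ≥ 2. Combining the bounds, tw(G) = 2.

Treewidth 2.
One such decomposition:
Bags: B1 = {1, 4, 7}  B2 = {1, 2, 4}  B3 = {4, 5, 7}  B4 = {0, 1, 4}  B5 = {4, 5, 6}  B6 = {2, 3, 4}
Tree: B1–B2, B1–B3, B1–B4, B3–B5, B2–B6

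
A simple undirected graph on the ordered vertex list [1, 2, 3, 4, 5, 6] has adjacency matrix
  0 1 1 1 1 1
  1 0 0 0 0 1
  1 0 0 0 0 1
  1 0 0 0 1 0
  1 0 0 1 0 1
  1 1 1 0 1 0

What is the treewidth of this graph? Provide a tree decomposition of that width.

The largest bag has 3 vertices, giving width 2; this decomposition certifies tw(G) ≤ 2. For the lower bound, the 3 vertices {1, 4, 5} are pairwise adjacent, and any tree decomposition puts a clique entirely inside one bag — forcing width ≥ 2. The upper and lower bounds meet at 2, so that is the treewidth.

Treewidth 2.
Bags: B1 = {1, 5, 6}  B2 = {1, 4, 5}  B3 = {1, 2, 6}  B4 = {1, 3, 6}
Tree: B1–B2, B1–B3, B1–B4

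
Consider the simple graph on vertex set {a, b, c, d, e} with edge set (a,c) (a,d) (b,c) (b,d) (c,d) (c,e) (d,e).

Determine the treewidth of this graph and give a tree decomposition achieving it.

Every bag has size at most 3, so the width is 3 − 1 = 2 and tw(G) ≤ 2. Conversely, {c, d, e} is a clique of size 3, and the vertices of any clique must share a bag in every tree decomposition; so some bag has ≥ 3 vertices and tw(G) ≥ 2. Combining the bounds, tw(G) = 2.

Treewidth 2.
One such decomposition:
Bags: B1 = {c, d, e}  B2 = {b, c, d}  B3 = {a, c, d}
Tree: B1–B2, B1–B3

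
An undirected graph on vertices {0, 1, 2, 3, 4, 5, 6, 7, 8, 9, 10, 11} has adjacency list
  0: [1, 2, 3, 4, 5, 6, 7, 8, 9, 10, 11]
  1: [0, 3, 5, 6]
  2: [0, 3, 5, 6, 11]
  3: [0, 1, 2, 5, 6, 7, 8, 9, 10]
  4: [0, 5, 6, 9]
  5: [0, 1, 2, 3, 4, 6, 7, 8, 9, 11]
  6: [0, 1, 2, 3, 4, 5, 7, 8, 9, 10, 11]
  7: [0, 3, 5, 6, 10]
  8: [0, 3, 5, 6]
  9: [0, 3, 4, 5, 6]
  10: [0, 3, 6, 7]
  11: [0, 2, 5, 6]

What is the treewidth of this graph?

A width-4 tree decomposition is:
Bags: B1 = {0, 3, 5, 6, 9}  B2 = {0, 3, 5, 6, 8}  B3 = {0, 2, 3, 5, 6}  B4 = {0, 2, 5, 6, 11}  B5 = {0, 3, 5, 6, 7}  B6 = {0, 3, 6, 7, 10}  B7 = {0, 1, 3, 5, 6}  B8 = {0, 4, 5, 6, 9}
Tree: B1–B2, B1–B3, B3–B4, B2–B5, B5–B6, B1–B7, B1–B8
The largest bag has 5 vertices, giving width 4; this decomposition certifies tw(G) ≤ 4. On the other hand G contains the 5-clique {0, 3, 6, 7, 10}. A clique must lie in a single bag of any decomposition, so no decomposition can have width below 4. Hence tw(G) = 4 exactly.

4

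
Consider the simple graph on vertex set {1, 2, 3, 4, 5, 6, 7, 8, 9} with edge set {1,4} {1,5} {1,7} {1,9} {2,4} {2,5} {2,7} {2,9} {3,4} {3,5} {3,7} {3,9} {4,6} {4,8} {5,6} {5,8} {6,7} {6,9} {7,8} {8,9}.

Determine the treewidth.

A width-4 tree decomposition is:
Bags: B1 = {2, 4, 5, 7, 9}  B2 = {1, 4, 5, 7, 9}  B3 = {3, 4, 5, 7, 9}  B4 = {4, 5, 6, 7, 9}  B5 = {4, 5, 7, 8, 9}
Tree: B1–B2, B2–B3, B3–B4, B4–B5
The largest bag has 5 vertices, giving width 4; this decomposition certifies tw(G) ≤ 4. For the lower bound: the 5 vertex sets {2,7}, {1,9}, {3,4}, {5}, {6} are disjoint, each induces a connected subgraph, and every pair is joined by at least one edge of G. Contracting each set to a single vertex therefore yields K_{5} as a minor, and since treewidth is minor-monotone, tw(G) ≥ tw(K_{5}) = 4. The upper and lower bounds meet at 4, so that is the treewidth.

4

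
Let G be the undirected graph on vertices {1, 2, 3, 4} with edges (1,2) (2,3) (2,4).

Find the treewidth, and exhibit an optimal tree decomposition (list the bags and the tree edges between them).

Treewidth 1.
One optimal decomposition is:
Bags: B1 = {1, 2}  B2 = {2, 3}  B3 = {2, 4}
Tree: B1–B2, B1–B3

The largest bag has 2 vertices, giving width 1; this decomposition certifies tw(G) ≤ 1. Since G has at least one edge (e.g. 2–1), it is not an edgeless graph, so tw(G) ≥ 1. Therefore the treewidth is 1.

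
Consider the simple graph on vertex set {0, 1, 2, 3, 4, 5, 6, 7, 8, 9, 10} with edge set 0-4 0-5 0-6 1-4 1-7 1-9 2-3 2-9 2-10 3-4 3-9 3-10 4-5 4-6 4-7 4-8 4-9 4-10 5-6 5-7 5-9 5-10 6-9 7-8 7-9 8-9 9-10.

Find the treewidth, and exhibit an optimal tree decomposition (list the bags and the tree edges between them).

Every bag has size at most 4, so the width is 4 − 1 = 3 and tw(G) ≤ 3. For the lower bound, the 4 vertices {2, 3, 9, 10} are pairwise adjacent, and any tree decomposition puts a clique entirely inside one bag — forcing width ≥ 3. Hence tw(G) = 3 exactly.

Treewidth 3.
One optimal decomposition is:
Bags: B1 = {4, 5, 7, 9}  B2 = {4, 7, 8, 9}  B3 = {4, 5, 9, 10}  B4 = {4, 5, 6, 9}  B5 = {3, 4, 9, 10}  B6 = {1, 4, 7, 9}  B7 = {2, 3, 9, 10}  B8 = {0, 4, 5, 6}
Tree: B1–B2, B1–B3, B3–B4, B3–B5, B1–B6, B5–B7, B4–B8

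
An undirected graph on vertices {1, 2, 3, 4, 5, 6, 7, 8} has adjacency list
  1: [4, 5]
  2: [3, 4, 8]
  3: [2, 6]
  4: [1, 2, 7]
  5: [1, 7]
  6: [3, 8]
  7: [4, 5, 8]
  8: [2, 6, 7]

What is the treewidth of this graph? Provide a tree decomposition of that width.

Each bag holds 3 vertices, so the decomposition has width 2, which upper-bounds the treewidth. Since 1–5–7–4–1 is a cycle in G, G is not acyclic. Forests are exactly the graphs of treewidth ≤ 1, so tw(G) ≥ 2. The upper and lower bounds meet at 2, so that is the treewidth.

Treewidth 2.
One optimal decomposition is:
Bags: B1 = {1, 4, 5}  B2 = {4, 5, 7}  B3 = {2, 4, 7}  B4 = {2, 7, 8}  B5 = {2, 3, 8}  B6 = {3, 6, 8}
Tree: B1–B2, B2–B3, B3–B4, B4–B5, B5–B6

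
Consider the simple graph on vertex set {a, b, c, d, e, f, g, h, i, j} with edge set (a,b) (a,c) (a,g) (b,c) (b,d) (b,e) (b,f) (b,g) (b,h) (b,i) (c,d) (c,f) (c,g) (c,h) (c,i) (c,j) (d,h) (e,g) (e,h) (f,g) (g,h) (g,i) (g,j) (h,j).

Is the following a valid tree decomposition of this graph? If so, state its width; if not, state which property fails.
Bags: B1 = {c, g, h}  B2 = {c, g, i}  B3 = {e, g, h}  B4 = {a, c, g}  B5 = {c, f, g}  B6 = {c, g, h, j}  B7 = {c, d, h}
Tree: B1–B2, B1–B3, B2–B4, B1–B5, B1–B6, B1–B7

A tree decomposition must satisfy three properties: every vertex lies in some bag; for every edge, both endpoints lie together in some bag; and for every vertex, the bags containing it form a connected subtree. Here vertex b appears in no bag, so the decomposition is invalid.

No — vertex b appears in no bag.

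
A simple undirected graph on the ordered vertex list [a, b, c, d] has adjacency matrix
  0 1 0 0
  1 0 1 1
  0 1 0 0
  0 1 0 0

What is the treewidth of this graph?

A width-1 tree decomposition is:
Bags: B1 = {b, d}  B2 = {a, b}  B3 = {b, c}
Tree: B1–B2, B1–B3
The largest bag has 2 vertices, giving width 1; this decomposition certifies tw(G) ≤ 1. Any graph with an edge has treewidth ≥ 1, and G has the edge d–b. Combining the bounds, tw(G) = 1.

1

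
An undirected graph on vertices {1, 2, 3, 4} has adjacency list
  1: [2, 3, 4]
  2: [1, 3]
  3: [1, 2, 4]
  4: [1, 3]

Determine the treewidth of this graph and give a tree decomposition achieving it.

Treewidth 2.
Bags: B1 = {1, 3, 4}  B2 = {1, 2, 3}
Tree: B1–B2

Every bag has size at most 3, so the width is 3 − 1 = 2 and tw(G) ≤ 2. Conversely, {1, 2, 3} is a clique of size 3, and the vertices of any clique must share a bag in every tree decomposition; so some bag has ≥ 3 vertices and tw(G) ≥ 2. Hence tw(G) = 2 exactly.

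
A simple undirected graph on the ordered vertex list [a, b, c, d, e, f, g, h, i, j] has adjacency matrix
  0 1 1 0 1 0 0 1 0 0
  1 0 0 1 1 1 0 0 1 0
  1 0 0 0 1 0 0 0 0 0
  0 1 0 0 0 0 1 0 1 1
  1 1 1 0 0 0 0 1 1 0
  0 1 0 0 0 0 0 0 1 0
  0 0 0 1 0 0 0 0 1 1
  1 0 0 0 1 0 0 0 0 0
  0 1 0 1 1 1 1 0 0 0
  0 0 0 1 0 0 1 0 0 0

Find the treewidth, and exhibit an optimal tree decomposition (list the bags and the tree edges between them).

Treewidth 2.
One such decomposition:
Bags: B1 = {b, e, i}  B2 = {a, b, e}  B3 = {b, d, i}  B4 = {a, e, h}  B5 = {d, g, i}  B6 = {d, g, j}  B7 = {a, c, e}  B8 = {b, f, i}
Tree: B1–B2, B1–B3, B2–B4, B3–B5, B5–B6, B2–B7, B1–B8

Every bag has size at most 3, so the width is 3 − 1 = 2 and tw(G) ≤ 2. On the other hand G contains the 3-clique {d, g, j}. A clique must lie in a single bag of any decomposition, so no decomposition can have width below 2. Therefore the treewidth is 2.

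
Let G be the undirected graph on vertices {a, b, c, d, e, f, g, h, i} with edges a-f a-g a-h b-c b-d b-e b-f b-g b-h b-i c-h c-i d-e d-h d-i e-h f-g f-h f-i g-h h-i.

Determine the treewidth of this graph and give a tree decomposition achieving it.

The largest bag has 4 vertices, giving width 3; this decomposition certifies tw(G) ≤ 3. On the other hand G contains the 4-clique {a, f, g, h}. A clique must lie in a single bag of any decomposition, so no decomposition can have width below 3. Combining the bounds, tw(G) = 3.

Treewidth 3.
Bags: B1 = {b, d, h, i}  B2 = {b, d, e, h}  B3 = {b, f, h, i}  B4 = {b, f, g, h}  B5 = {a, f, g, h}  B6 = {b, c, h, i}
Tree: B1–B2, B1–B3, B3–B4, B4–B5, B3–B6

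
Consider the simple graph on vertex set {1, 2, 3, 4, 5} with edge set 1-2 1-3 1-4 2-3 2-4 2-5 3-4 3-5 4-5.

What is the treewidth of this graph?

3

A width-3 tree decomposition is:
Bags: B1 = {1, 2, 3, 4}  B2 = {2, 3, 4, 5}
Tree: B1–B2
Every bag has size at most 4, so the width is 4 − 1 = 3 and tw(G) ≤ 3. On the other hand G contains the 4-clique {1, 2, 3, 4}. A clique must lie in a single bag of any decomposition, so no decomposition can have width below 3. Combining the bounds, tw(G) = 3.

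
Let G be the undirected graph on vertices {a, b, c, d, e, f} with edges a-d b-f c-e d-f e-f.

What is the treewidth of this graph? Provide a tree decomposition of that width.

Treewidth 1.
One such decomposition:
Bags: B1 = {d, f}  B2 = {a, d}  B3 = {e, f}  B4 = {b, f}  B5 = {c, e}
Tree: B1–B2, B1–B3, B3–B4, B3–B5

Each bag holds 2 vertices, so the decomposition has width 1, which upper-bounds the treewidth. Any graph with an edge has treewidth ≥ 1, and G has the edge f–d. Therefore the treewidth is 1.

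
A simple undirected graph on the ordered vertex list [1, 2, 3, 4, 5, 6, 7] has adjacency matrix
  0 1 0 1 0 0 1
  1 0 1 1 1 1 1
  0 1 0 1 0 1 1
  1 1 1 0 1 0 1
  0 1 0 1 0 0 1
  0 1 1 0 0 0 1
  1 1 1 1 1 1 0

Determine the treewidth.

3

A width-3 tree decomposition is:
Bags: B1 = {2, 3, 4, 7}  B2 = {1, 2, 4, 7}  B3 = {2, 3, 6, 7}  B4 = {2, 4, 5, 7}
Tree: B1–B2, B1–B3, B2–B4
Every bag has size at most 4, so the width is 4 − 1 = 3 and tw(G) ≤ 3. Conversely, {1, 2, 4, 7} is a clique of size 4, and the vertices of any clique must share a bag in every tree decomposition; so some bag has ≥ 4 vertices and tw(G) ≥ 3. The upper and lower bounds meet at 3, so that is the treewidth.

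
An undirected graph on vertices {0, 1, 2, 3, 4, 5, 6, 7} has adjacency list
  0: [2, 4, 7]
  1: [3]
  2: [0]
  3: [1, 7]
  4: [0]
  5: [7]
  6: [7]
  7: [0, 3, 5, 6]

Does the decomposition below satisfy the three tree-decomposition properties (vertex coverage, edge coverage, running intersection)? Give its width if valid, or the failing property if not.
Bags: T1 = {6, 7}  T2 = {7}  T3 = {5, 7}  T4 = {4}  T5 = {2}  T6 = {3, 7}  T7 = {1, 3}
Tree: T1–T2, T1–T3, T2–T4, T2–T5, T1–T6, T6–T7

No — vertex 0 appears in no bag.

A tree decomposition must satisfy three properties: every vertex lies in some bag; for every edge, both endpoints lie together in some bag; and for every vertex, the bags containing it form a connected subtree. Here vertex 0 appears in no bag, so the decomposition is invalid.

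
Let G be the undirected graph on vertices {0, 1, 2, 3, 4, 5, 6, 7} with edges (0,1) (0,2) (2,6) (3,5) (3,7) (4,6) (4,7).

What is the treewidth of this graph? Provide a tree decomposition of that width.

The largest bag has 2 vertices, giving width 1; this decomposition certifies tw(G) ≤ 1. G has an edge, so its treewidth is at least 1. Therefore the treewidth is 1.

Treewidth 1.
One optimal decomposition is:
Bags: B1 = {0, 1}  B2 = {0, 2}  B3 = {2, 6}  B4 = {4, 6}  B5 = {4, 7}  B6 = {3, 7}  B7 = {3, 5}
Tree: B1–B2, B2–B3, B3–B4, B4–B5, B5–B6, B6–B7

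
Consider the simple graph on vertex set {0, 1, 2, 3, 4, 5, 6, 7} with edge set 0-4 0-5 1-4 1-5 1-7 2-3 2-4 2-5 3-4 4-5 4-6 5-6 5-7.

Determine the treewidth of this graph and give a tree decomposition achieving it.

Each bag holds 3 vertices, so the decomposition has width 2, which upper-bounds the treewidth. Conversely, {2, 3, 4} is a clique of size 3, and the vertices of any clique must share a bag in every tree decomposition; so some bag has ≥ 3 vertices and tw(G) ≥ 2. The upper and lower bounds meet at 2, so that is the treewidth.

Treewidth 2.
One such decomposition:
Bags: B1 = {1, 4, 5}  B2 = {0, 4, 5}  B3 = {2, 4, 5}  B4 = {4, 5, 6}  B5 = {1, 5, 7}  B6 = {2, 3, 4}
Tree: B1–B2, B1–B3, B2–B4, B1–B5, B3–B6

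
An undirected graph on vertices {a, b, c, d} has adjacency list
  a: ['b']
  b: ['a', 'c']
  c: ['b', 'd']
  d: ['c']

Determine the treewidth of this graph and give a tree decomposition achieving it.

The largest bag has 2 vertices, giving width 1; this decomposition certifies tw(G) ≤ 1. Since G has at least one edge (e.g. d–c), it is not an edgeless graph, so tw(G) ≥ 1. The upper and lower bounds meet at 1, so that is the treewidth.

Treewidth 1.
One such decomposition:
Bags: B1 = {c, d}  B2 = {b, c}  B3 = {a, b}
Tree: B1–B2, B2–B3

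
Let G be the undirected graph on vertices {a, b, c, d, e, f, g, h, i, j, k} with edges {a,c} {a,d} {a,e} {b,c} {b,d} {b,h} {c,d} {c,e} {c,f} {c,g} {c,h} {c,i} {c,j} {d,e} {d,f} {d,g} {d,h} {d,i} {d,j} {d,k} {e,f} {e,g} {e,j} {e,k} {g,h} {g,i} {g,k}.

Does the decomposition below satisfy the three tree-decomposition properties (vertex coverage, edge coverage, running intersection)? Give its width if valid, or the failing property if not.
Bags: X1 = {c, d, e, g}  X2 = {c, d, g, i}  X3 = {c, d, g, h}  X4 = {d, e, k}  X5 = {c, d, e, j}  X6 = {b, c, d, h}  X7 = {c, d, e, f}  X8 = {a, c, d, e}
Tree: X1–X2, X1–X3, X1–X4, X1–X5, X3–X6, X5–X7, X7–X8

A tree decomposition must satisfy three properties: every vertex lies in some bag; for every edge, both endpoints lie together in some bag; and for every vertex, the bags containing it form a connected subtree. Here edge (g,k) lies in no bag, so the decomposition is invalid.

No — edge (g,k) lies in no bag.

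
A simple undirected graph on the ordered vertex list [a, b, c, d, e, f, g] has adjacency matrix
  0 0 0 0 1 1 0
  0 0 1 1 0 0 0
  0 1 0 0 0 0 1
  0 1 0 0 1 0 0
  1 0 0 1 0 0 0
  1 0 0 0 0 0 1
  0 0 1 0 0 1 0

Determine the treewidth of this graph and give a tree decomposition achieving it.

Treewidth 2.
Bags: B1 = {c, f, g}  B2 = {a, c, f}  B3 = {a, c, e}  B4 = {c, d, e}  B5 = {b, c, d}
Tree: B1–B2, B2–B3, B3–B4, B4–B5

The largest bag has 3 vertices, giving width 2; this decomposition certifies tw(G) ≤ 2. Since c–g–f–a–e–d–b–c is a cycle in G, G is not acyclic. Forests are exactly the graphs of treewidth ≤ 1, so tw(G) ≥ 2. Hence tw(G) = 2 exactly.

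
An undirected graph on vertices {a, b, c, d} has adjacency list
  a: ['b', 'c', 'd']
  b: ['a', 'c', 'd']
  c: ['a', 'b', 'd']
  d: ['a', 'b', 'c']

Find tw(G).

A width-3 tree decomposition is:
Bags: B1 = {a, b, c, d}
Tree: (single bag)
With just one bag of size 4, the width is 4 − 1 = 3, so tw(G) ≤ 3. On the other hand G contains the 4-clique {a, b, c, d}. A clique must lie in a single bag of any decomposition, so no decomposition can have width below 3. Therefore the treewidth is 3.

3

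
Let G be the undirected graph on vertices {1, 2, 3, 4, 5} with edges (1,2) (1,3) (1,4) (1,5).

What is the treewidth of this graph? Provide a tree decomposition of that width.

Treewidth 1.
Bags: B1 = {1, 3}  B2 = {1, 2}  B3 = {1, 5}  B4 = {1, 4}
Tree: B1–B2, B1–B3, B3–B4

Each bag holds 2 vertices, so the decomposition has width 1, which upper-bounds the treewidth. Any graph with an edge has treewidth ≥ 1, and G has the edge 3–1. Therefore the treewidth is 1.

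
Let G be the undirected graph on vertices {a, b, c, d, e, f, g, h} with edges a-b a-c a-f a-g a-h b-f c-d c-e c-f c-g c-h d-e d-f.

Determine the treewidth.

A width-2 tree decomposition is:
Bags: B1 = {a, c, f}  B2 = {a, b, f}  B3 = {c, d, f}  B4 = {a, c, g}  B5 = {c, d, e}  B6 = {a, c, h}
Tree: B1–B2, B1–B3, B1–B4, B3–B5, B4–B6
Every bag has size at most 3, so the width is 3 − 1 = 2 and tw(G) ≤ 2. On the other hand G contains the 3-clique {c, d, e}. A clique must lie in a single bag of any decomposition, so no decomposition can have width below 2. Hence tw(G) = 2 exactly.

2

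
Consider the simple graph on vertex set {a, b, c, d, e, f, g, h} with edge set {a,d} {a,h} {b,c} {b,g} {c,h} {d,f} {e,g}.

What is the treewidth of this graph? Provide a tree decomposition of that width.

Treewidth 1.
One such decomposition:
Bags: B1 = {d, f}  B2 = {a, d}  B3 = {a, h}  B4 = {c, h}  B5 = {b, c}  B6 = {b, g}  B7 = {e, g}
Tree: B1–B2, B2–B3, B3–B4, B4–B5, B5–B6, B6–B7

The largest bag has 2 vertices, giving width 1; this decomposition certifies tw(G) ≤ 1. Since G has at least one edge (e.g. f–d), it is not an edgeless graph, so tw(G) ≥ 1. Therefore the treewidth is 1.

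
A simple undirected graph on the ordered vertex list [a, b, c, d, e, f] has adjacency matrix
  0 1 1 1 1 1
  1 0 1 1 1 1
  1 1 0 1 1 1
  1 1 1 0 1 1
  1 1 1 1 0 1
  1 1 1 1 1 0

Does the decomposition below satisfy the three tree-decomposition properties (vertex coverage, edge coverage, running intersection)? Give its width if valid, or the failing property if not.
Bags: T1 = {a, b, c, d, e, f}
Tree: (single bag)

Every vertex of G appears in some bag (union = {a, b, c, d, e, f}); every edge is covered by a bag; and for each vertex v the set of bags containing v is connected in the bag tree. The decomposition is therefore valid. The largest bag has 6 vertices, so the width is 5.

Yes; width 5.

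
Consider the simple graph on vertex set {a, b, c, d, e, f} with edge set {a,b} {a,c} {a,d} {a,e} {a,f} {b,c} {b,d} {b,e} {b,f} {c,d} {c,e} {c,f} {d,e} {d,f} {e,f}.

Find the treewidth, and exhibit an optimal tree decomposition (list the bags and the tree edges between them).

With just one bag of size 6, the width is 6 − 1 = 5, so tw(G) ≤ 5. Conversely, {a, b, c, d, e, f} is a clique of size 6, and the vertices of any clique must share a bag in every tree decomposition; so some bag has ≥ 6 vertices and tw(G) ≥ 5. The upper and lower bounds meet at 5, so that is the treewidth.

Treewidth 5.
Bags: B1 = {a, b, c, d, e, f}
Tree: (single bag)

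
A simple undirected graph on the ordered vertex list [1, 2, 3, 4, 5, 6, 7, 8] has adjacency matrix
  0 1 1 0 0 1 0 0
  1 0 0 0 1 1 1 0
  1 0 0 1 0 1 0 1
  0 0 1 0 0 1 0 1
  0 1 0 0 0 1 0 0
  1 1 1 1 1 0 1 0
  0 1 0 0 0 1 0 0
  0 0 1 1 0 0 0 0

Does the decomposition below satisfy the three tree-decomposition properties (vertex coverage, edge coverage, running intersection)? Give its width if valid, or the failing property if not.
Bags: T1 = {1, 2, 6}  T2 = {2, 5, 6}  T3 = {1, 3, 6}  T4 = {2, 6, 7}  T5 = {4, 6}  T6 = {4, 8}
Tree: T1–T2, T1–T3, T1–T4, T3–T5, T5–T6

No — edge (3,4) lies in no bag.

A tree decomposition must satisfy three properties: every vertex lies in some bag; for every edge, both endpoints lie together in some bag; and for every vertex, the bags containing it form a connected subtree. Here edge (3,4) lies in no bag, so the decomposition is invalid.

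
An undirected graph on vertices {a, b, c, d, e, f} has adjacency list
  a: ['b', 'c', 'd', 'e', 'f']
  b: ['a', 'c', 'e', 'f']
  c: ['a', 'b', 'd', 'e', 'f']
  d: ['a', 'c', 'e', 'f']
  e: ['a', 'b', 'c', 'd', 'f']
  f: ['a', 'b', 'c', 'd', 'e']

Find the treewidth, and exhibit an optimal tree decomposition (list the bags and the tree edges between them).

Every bag has size at most 5, so the width is 5 − 1 = 4 and tw(G) ≤ 4. For the lower bound, the 5 vertices {a, c, d, e, f} are pairwise adjacent, and any tree decomposition puts a clique entirely inside one bag — forcing width ≥ 4. Therefore the treewidth is 4.

Treewidth 4.
One optimal decomposition is:
Bags: B1 = {a, c, d, e, f}  B2 = {a, b, c, e, f}
Tree: B1–B2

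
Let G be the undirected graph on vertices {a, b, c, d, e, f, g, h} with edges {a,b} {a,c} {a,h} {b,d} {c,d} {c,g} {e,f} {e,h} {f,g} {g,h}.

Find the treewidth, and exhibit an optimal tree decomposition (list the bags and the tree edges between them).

Treewidth 2.
Bags: B1 = {b, c, d}  B2 = {a, b, c}  B3 = {a, c, g}  B4 = {a, g, h}  B5 = {f, g, h}  B6 = {e, f, h}
Tree: B1–B2, B2–B3, B3–B4, B4–B5, B5–B6

Every bag has size at most 3, so the width is 3 − 1 = 2 and tw(G) ≤ 2. The edges d–b–a–c–d form a cycle, so G is not a tree and its treewidth is at least 2. The upper and lower bounds meet at 2, so that is the treewidth.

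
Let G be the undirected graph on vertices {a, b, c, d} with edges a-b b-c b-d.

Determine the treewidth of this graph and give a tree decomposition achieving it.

Each bag holds 2 vertices, so the decomposition has width 1, which upper-bounds the treewidth. Since G has at least one edge (e.g. b–a), it is not an edgeless graph, so tw(G) ≥ 1. Hence tw(G) = 1 exactly.

Treewidth 1.
One such decomposition:
Bags: B1 = {a, b}  B2 = {b, d}  B3 = {b, c}
Tree: B1–B2, B2–B3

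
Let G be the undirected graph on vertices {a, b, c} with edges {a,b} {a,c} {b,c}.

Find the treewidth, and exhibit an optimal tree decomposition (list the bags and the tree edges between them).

Treewidth 2.
One such decomposition:
Bags: B1 = {a, b, c}
Tree: (single bag)

With just one bag of size 3, the width is 3 − 1 = 2, so tw(G) ≤ 2. Conversely, {a, b, c} is a clique of size 3, and the vertices of any clique must share a bag in every tree decomposition; so some bag has ≥ 3 vertices and tw(G) ≥ 2. Therefore the treewidth is 2.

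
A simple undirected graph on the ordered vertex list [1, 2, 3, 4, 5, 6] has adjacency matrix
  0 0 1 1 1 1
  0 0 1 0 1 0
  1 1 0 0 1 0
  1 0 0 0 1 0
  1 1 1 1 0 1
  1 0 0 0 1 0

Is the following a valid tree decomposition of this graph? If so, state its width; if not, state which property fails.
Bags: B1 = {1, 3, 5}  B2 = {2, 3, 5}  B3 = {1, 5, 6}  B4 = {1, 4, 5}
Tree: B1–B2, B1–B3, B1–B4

Yes; width 2.

Every vertex of G appears in some bag (union = {1, 2, 3, 4, 5, 6}); every edge is covered by a bag; and for each vertex v the set of bags containing v is connected in the bag tree. The decomposition is therefore valid. The largest bag has 3 vertices, so the width is 2.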